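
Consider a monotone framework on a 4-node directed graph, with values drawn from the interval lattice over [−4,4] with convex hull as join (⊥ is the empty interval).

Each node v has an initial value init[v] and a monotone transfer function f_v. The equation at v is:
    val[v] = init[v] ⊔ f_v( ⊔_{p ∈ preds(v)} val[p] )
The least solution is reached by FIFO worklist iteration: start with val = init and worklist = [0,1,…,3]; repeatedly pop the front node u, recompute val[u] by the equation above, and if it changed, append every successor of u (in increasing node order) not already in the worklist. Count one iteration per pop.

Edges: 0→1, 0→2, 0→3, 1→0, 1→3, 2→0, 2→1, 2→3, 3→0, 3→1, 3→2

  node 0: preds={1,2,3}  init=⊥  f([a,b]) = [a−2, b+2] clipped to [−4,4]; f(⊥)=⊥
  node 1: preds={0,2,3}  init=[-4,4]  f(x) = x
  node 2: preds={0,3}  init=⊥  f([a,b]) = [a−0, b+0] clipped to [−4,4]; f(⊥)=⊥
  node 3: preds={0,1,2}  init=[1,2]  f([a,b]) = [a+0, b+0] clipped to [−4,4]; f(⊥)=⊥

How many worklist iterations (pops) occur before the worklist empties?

7

Worklist (7 pops):
  #1 pop 0: in=[-4,4] → [-4,4] (was ⊥); enqueue []
  #2 pop 1: in=[-4,4] → [-4,4] (no change)
  #3 pop 2: in=[-4,4] → [-4,4] (was ⊥); enqueue [0,1]
  #4 pop 3: in=[-4,4] → [-4,4] (was [1,2]); enqueue [2]
  #5 pop 0: in=[-4,4] → [-4,4] (no change)
  #6 pop 1: in=[-4,4] → [-4,4] (no change)
  #7 pop 2: in=[-4,4] → [-4,4] (no change)

Fixpoint:
  val[0] = [-4,4]
  val[1] = [-4,4]
  val[2] = [-4,4]
  val[3] = [-4,4]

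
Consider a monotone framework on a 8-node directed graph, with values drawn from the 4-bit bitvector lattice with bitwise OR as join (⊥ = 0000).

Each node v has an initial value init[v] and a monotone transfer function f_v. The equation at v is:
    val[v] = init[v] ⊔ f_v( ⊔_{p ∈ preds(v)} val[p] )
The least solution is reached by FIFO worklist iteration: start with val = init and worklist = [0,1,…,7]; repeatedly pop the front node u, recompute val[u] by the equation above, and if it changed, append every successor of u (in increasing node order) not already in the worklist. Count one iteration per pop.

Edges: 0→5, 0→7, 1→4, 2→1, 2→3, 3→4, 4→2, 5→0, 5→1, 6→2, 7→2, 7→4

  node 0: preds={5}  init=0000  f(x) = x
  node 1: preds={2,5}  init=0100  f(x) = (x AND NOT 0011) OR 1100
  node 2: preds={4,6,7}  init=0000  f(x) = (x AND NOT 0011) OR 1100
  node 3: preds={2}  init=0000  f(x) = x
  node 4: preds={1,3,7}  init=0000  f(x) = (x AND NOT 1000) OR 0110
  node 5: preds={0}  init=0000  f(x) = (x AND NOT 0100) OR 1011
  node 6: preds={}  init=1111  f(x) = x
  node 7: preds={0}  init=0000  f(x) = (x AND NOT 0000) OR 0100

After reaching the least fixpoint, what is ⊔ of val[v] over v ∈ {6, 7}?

Trace (17 dequeues):
  [1] u=0 | in 0000 | out 0000 | ==
  [2] u=1 | in 0000 | out 1100 | prev 0100 | push {}
  [3] u=2 | in 1111 | out 1100 | prev 0000 | push {1}
  [4] u=3 | in 1100 | out 1100 | prev 0000 | push {}
  [5] u=4 | in 1100 | out 0110 | prev 0000 | push {2}
  [6] u=5 | in 0000 | out 1011 | prev 0000 | push {0}
  [7] u=6 | in 0000 | out 1111 | ==
  [8] u=7 | in 0000 | out 0100 | prev 0000 | push {4}
  [9] u=1 | in 1111 | out 1100 | ==
  [10] u=2 | in 1111 | out 1100 | ==
  [11] u=0 | in 1011 | out 1011 | prev 0000 | push {5,7}
  [12] u=4 | in 1100 | out 0110 | ==
  [13] u=5 | in 1011 | out 1011 | ==
  [14] u=7 | in 1011 | out 1111 | prev 0100 | push {2,4}
  [15] u=2 | in 1111 | out 1100 | ==
  [16] u=4 | in 1111 | out 0111 | prev 0110 | push {2}
  [17] u=2 | in 1111 | out 1100 | ==

Converged values:
  [0] 1011
  [1] 1100
  [2] 1100
  [3] 1100
  [4] 0111
  [5] 1011
  [6] 1111
  [7] 1111

1111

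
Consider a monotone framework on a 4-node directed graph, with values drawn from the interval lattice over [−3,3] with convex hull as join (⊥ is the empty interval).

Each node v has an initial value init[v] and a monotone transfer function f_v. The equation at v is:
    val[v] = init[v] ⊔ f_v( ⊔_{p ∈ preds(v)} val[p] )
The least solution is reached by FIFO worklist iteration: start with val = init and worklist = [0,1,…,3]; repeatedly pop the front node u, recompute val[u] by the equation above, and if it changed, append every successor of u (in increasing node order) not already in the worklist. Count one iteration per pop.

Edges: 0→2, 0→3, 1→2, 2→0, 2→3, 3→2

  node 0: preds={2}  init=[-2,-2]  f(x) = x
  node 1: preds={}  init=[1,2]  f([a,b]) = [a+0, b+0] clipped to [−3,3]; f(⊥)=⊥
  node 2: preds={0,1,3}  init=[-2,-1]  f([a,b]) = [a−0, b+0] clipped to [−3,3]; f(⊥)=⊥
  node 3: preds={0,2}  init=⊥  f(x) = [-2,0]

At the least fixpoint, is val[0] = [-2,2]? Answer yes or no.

yes

Iteration log — 7 steps:
  step 1. node 0  ⊔preds=[-2,-1]  new=[-2,-1]  old=[-2,-2]  +wl: 
  step 2. node 1  ⊔preds=⊥  new=[1,2]  stable
  step 3. node 2  ⊔preds=[-2,2]  new=[-2,2]  old=[-2,-1]  +wl: 0
  step 4. node 3  ⊔preds=[-2,2]  new=[-2,0]  old=⊥  +wl: 2
  step 5. node 0  ⊔preds=[-2,2]  new=[-2,2]  old=[-2,-1]  +wl: 3
  step 6. node 2  ⊔preds=[-2,2]  new=[-2,2]  stable
  step 7. node 3  ⊔preds=[-2,2]  new=[-2,0]  stable

Least fixpoint reached:
  node 0: [-2,2]
  node 1: [1,2]
  node 2: [-2,2]
  node 3: [-2,0]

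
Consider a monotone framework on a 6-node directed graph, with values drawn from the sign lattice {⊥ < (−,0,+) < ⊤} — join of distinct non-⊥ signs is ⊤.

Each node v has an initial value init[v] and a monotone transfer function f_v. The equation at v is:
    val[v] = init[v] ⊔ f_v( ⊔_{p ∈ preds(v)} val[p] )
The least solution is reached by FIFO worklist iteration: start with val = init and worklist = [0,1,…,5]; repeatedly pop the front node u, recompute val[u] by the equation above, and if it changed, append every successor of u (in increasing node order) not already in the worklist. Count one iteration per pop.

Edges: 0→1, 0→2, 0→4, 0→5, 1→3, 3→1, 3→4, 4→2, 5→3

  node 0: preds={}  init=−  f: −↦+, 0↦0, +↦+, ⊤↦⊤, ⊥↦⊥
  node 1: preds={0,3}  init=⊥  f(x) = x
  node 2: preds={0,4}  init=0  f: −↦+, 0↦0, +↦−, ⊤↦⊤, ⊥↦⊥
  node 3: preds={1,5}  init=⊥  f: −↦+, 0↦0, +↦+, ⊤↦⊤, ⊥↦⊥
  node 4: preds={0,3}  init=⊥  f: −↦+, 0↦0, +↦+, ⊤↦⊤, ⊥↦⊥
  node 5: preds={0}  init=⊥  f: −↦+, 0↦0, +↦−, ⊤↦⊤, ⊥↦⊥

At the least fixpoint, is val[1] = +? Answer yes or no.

no

Worklist (11 pops):
  #1 pop 0: in=⊥ → − (no change)
  #2 pop 1: in=− → − (was ⊥); enqueue []
  #3 pop 2: in=− → ⊤ (was 0); enqueue []
  #4 pop 3: in=− → + (was ⊥); enqueue [1]
  #5 pop 4: in=⊤ → ⊤ (was ⊥); enqueue [2]
  #6 pop 5: in=− → + (was ⊥); enqueue [3]
  #7 pop 1: in=⊤ → ⊤ (was −); enqueue []
  #8 pop 2: in=⊤ → ⊤ (no change)
  #9 pop 3: in=⊤ → ⊤ (was +); enqueue [1,4]
  #10 pop 1: in=⊤ → ⊤ (no change)
  #11 pop 4: in=⊤ → ⊤ (no change)

Fixpoint:
  val[0] = −
  val[1] = ⊤
  val[2] = ⊤
  val[3] = ⊤
  val[4] = ⊤
  val[5] = +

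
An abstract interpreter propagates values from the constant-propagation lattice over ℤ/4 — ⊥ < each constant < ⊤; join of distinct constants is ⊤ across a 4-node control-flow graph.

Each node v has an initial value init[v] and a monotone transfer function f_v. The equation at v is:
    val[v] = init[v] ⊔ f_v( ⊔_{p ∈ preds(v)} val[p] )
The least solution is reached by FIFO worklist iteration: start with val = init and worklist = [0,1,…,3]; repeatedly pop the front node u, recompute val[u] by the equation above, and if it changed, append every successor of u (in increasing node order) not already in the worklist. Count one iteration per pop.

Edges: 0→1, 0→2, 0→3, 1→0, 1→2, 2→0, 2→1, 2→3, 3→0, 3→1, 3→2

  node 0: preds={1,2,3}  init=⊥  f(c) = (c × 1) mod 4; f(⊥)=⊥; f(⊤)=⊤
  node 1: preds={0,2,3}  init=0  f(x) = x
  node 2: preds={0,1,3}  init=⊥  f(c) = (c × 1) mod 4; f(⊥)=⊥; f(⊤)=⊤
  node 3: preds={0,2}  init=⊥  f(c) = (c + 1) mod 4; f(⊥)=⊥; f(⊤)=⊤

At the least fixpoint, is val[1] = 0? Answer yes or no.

no

Trace (11 dequeues):
  [1] u=0 | in 0 | out 0 | prev ⊥ | push {}
  [2] u=1 | in 0 | out 0 | ==
  [3] u=2 | in 0 | out 0 | prev ⊥ | push {0,1}
  [4] u=3 | in 0 | out 1 | prev ⊥ | push {2}
  [5] u=0 | in ⊤ | out ⊤ | prev 0 | push {3}
  [6] u=1 | in ⊤ | out ⊤ | prev 0 | push {0}
  [7] u=2 | in ⊤ | out ⊤ | prev 0 | push {1}
  [8] u=3 | in ⊤ | out ⊤ | prev 1 | push {2}
  [9] u=0 | in ⊤ | out ⊤ | ==
  [10] u=1 | in ⊤ | out ⊤ | ==
  [11] u=2 | in ⊤ | out ⊤ | ==

Converged values:
  [0] ⊤
  [1] ⊤
  [2] ⊤
  [3] ⊤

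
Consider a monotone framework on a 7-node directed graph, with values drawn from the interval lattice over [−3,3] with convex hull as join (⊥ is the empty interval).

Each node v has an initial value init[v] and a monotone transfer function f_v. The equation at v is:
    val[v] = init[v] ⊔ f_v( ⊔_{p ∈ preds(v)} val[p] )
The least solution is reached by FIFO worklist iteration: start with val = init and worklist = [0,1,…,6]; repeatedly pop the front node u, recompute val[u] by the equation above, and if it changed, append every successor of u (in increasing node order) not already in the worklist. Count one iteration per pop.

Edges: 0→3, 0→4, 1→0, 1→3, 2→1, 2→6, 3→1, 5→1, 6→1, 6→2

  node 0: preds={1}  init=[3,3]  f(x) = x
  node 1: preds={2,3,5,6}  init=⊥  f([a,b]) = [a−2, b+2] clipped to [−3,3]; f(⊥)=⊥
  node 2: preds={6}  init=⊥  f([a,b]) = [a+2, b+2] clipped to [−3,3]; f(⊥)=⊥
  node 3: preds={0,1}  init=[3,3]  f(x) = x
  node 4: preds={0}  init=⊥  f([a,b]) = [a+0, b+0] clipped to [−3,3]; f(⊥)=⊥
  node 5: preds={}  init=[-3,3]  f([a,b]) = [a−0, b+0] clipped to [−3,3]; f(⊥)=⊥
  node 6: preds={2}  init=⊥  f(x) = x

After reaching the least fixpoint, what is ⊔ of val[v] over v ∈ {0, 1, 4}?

Trace (11 dequeues):
  [1] u=0 | in ⊥ | out [3,3] | ==
  [2] u=1 | in [-3,3] | out [-3,3] | prev ⊥ | push {0}
  [3] u=2 | in ⊥ | out ⊥ | ==
  [4] u=3 | in [-3,3] | out [-3,3] | prev [3,3] | push {1}
  [5] u=4 | in [3,3] | out [3,3] | prev ⊥ | push {}
  [6] u=5 | in ⊥ | out [-3,3] | ==
  [7] u=6 | in ⊥ | out ⊥ | ==
  [8] u=0 | in [-3,3] | out [-3,3] | prev [3,3] | push {3,4}
  [9] u=1 | in [-3,3] | out [-3,3] | ==
  [10] u=3 | in [-3,3] | out [-3,3] | ==
  [11] u=4 | in [-3,3] | out [-3,3] | prev [3,3] | push {}

Converged values:
  [0] [-3,3]
  [1] [-3,3]
  [2] ⊥
  [3] [-3,3]
  [4] [-3,3]
  [5] [-3,3]
  [6] ⊥

[-3,3]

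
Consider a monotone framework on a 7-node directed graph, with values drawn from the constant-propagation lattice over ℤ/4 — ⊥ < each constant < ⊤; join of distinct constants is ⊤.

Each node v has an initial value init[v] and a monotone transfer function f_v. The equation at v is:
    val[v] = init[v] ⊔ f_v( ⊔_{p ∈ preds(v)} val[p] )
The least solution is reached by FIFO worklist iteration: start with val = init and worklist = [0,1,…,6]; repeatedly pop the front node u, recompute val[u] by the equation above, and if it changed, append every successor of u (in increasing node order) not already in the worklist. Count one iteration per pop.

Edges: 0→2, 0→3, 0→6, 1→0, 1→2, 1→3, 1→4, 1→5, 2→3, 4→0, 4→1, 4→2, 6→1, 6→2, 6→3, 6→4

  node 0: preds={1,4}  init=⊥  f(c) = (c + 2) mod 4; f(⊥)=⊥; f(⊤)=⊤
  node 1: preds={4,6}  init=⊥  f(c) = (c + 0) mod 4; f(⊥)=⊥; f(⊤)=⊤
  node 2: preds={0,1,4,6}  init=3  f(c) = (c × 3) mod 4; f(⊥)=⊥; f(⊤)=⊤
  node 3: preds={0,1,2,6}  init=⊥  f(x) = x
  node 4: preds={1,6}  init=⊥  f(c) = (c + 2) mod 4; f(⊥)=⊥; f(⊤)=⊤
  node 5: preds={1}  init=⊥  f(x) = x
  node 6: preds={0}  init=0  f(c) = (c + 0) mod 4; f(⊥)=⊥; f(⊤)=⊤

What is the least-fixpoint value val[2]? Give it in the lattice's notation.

Worklist (19 pops):
  #1 pop 0: in=⊥ → ⊥ (no change)
  #2 pop 1: in=0 → 0 (was ⊥); enqueue [0]
  #3 pop 2: in=0 → ⊤ (was 3); enqueue []
  #4 pop 3: in=⊤ → ⊤ (was ⊥); enqueue []
  #5 pop 4: in=0 → 2 (was ⊥); enqueue [1,2]
  #6 pop 5: in=0 → 0 (was ⊥); enqueue []
  #7 pop 6: in=⊥ → 0 (no change)
  #8 pop 0: in=⊤ → ⊤ (was ⊥); enqueue [3,6]
  #9 pop 1: in=⊤ → ⊤ (was 0); enqueue [0,4,5]
  #10 pop 2: in=⊤ → ⊤ (no change)
  #11 pop 3: in=⊤ → ⊤ (no change)
  #12 pop 6: in=⊤ → ⊤ (was 0); enqueue [1,2,3]
  #13 pop 0: in=⊤ → ⊤ (no change)
  #14 pop 4: in=⊤ → ⊤ (was 2); enqueue [0]
  #15 pop 5: in=⊤ → ⊤ (was 0); enqueue []
  #16 pop 1: in=⊤ → ⊤ (no change)
  #17 pop 2: in=⊤ → ⊤ (no change)
  #18 pop 3: in=⊤ → ⊤ (no change)
  #19 pop 0: in=⊤ → ⊤ (no change)

Fixpoint:
  val[0] = ⊤
  val[1] = ⊤
  val[2] = ⊤
  val[3] = ⊤
  val[4] = ⊤
  val[5] = ⊤
  val[6] = ⊤

⊤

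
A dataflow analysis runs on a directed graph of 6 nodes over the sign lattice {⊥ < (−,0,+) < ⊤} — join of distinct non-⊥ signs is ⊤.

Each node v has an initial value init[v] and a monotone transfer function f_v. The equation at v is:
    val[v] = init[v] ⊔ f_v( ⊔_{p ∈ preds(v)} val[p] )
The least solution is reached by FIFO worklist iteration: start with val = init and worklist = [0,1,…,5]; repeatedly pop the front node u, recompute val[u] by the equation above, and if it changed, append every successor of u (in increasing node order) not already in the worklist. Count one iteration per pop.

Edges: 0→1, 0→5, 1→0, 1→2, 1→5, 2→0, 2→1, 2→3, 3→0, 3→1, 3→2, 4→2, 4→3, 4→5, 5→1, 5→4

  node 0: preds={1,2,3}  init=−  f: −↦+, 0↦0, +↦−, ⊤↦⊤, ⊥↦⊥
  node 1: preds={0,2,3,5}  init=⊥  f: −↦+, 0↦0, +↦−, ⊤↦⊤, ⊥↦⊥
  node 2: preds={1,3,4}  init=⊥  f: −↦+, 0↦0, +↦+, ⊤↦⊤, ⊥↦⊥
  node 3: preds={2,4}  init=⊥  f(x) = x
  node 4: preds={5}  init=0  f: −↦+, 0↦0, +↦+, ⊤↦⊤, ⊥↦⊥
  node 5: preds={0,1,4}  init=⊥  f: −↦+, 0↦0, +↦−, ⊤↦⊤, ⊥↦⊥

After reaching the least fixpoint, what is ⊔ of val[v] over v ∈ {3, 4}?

⊤

Trace (14 dequeues):
  [1] u=0 | in ⊥ | out − | ==
  [2] u=1 | in − | out + | prev ⊥ | push {0}
  [3] u=2 | in ⊤ | out ⊤ | prev ⊥ | push {1}
  [4] u=3 | in ⊤ | out ⊤ | prev ⊥ | push {2}
  [5] u=4 | in ⊥ | out 0 | ==
  [6] u=5 | in ⊤ | out ⊤ | prev ⊥ | push {4}
  [7] u=0 | in ⊤ | out ⊤ | prev − | push {5}
  [8] u=1 | in ⊤ | out ⊤ | prev + | push {0}
  [9] u=2 | in ⊤ | out ⊤ | ==
  [10] u=4 | in ⊤ | out ⊤ | prev 0 | push {2,3}
  [11] u=5 | in ⊤ | out ⊤ | ==
  [12] u=0 | in ⊤ | out ⊤ | ==
  [13] u=2 | in ⊤ | out ⊤ | ==
  [14] u=3 | in ⊤ | out ⊤ | ==

Converged values:
  [0] ⊤
  [1] ⊤
  [2] ⊤
  [3] ⊤
  [4] ⊤
  [5] ⊤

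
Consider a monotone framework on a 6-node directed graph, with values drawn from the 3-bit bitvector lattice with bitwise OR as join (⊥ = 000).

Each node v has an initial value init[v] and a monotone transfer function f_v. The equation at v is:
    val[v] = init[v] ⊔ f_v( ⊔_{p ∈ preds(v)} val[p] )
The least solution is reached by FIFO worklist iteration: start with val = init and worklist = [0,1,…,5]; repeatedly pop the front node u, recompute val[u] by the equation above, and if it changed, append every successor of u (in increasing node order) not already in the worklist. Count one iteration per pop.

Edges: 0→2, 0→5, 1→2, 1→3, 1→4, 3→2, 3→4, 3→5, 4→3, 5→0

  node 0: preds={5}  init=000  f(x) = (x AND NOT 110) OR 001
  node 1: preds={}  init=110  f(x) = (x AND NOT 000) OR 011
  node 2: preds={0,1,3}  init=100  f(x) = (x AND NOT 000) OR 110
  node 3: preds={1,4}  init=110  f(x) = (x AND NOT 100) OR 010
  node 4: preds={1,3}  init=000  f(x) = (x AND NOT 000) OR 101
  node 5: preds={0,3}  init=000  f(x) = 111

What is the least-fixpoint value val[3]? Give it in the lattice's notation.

111

Iteration log — 9 steps:
  step 1. node 0  ⊔preds=000  new=001  old=000  +wl: 
  step 2. node 1  ⊔preds=000  new=111  old=110  +wl: 
  step 3. node 2  ⊔preds=111  new=111  old=100  +wl: 
  step 4. node 3  ⊔preds=111  new=111  old=110  +wl: 2
  step 5. node 4  ⊔preds=111  new=111  old=000  +wl: 3
  step 6. node 5  ⊔preds=111  new=111  old=000  +wl: 0
  step 7. node 2  ⊔preds=111  new=111  stable
  step 8. node 3  ⊔preds=111  new=111  stable
  step 9. node 0  ⊔preds=111  new=001  stable

Least fixpoint reached:
  node 0: 001
  node 1: 111
  node 2: 111
  node 3: 111
  node 4: 111
  node 5: 111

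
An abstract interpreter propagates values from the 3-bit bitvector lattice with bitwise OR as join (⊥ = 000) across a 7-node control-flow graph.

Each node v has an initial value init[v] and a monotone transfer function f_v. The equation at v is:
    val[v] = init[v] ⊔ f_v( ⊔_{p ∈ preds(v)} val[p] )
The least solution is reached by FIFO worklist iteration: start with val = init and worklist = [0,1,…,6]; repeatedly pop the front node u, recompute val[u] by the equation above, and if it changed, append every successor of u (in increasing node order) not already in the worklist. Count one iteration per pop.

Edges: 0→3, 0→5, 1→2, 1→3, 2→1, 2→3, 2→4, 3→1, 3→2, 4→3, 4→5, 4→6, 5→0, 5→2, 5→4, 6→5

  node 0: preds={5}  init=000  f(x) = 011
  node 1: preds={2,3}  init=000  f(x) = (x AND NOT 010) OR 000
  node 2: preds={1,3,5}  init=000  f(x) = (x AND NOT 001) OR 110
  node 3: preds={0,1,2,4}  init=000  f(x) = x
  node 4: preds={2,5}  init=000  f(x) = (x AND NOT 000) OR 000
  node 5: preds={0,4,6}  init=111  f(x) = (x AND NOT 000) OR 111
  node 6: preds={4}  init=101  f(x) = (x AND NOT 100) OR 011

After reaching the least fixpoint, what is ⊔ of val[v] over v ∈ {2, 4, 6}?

Iteration log — 11 steps:
  step 1. node 0  ⊔preds=111  new=011  old=000  +wl: 
  step 2. node 1  ⊔preds=000  new=000  stable
  step 3. node 2  ⊔preds=111  new=110  old=000  +wl: 1
  step 4. node 3  ⊔preds=111  new=111  old=000  +wl: 2
  step 5. node 4  ⊔preds=111  new=111  old=000  +wl: 3
  step 6. node 5  ⊔preds=111  new=111  stable
  step 7. node 6  ⊔preds=111  new=111  old=101  +wl: 5
  step 8. node 1  ⊔preds=111  new=101  old=000  +wl: 
  step 9. node 2  ⊔preds=111  new=110  stable
  step 10. node 3  ⊔preds=111  new=111  stable
  step 11. node 5  ⊔preds=111  new=111  stable

Least fixpoint reached:
  node 0: 011
  node 1: 101
  node 2: 110
  node 3: 111
  node 4: 111
  node 5: 111
  node 6: 111

111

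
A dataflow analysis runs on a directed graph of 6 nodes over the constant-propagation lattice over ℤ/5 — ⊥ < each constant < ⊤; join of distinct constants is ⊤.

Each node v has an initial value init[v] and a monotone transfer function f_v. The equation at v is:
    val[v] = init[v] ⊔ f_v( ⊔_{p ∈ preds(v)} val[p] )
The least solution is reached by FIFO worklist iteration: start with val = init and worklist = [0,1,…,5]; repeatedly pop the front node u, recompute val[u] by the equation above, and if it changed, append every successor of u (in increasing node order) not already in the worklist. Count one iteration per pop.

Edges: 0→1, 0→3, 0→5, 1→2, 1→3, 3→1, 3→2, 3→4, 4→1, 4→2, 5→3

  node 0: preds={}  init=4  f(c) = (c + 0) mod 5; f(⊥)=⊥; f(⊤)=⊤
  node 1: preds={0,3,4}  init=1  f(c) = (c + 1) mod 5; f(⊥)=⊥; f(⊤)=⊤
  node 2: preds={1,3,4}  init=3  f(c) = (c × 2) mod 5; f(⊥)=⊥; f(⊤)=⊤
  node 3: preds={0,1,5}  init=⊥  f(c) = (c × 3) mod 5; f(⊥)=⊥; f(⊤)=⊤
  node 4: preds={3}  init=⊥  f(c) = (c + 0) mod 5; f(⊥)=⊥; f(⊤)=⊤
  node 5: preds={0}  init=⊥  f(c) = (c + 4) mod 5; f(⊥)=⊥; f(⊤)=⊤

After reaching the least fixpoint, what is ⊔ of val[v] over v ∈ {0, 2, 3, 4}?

⊤

Trace (9 dequeues):
  [1] u=0 | in ⊥ | out 4 | ==
  [2] u=1 | in 4 | out ⊤ | prev 1 | push {}
  [3] u=2 | in ⊤ | out ⊤ | prev 3 | push {}
  [4] u=3 | in ⊤ | out ⊤ | prev ⊥ | push {1,2}
  [5] u=4 | in ⊤ | out ⊤ | prev ⊥ | push {}
  [6] u=5 | in 4 | out 3 | prev ⊥ | push {3}
  [7] u=1 | in ⊤ | out ⊤ | ==
  [8] u=2 | in ⊤ | out ⊤ | ==
  [9] u=3 | in ⊤ | out ⊤ | ==

Converged values:
  [0] 4
  [1] ⊤
  [2] ⊤
  [3] ⊤
  [4] ⊤
  [5] 3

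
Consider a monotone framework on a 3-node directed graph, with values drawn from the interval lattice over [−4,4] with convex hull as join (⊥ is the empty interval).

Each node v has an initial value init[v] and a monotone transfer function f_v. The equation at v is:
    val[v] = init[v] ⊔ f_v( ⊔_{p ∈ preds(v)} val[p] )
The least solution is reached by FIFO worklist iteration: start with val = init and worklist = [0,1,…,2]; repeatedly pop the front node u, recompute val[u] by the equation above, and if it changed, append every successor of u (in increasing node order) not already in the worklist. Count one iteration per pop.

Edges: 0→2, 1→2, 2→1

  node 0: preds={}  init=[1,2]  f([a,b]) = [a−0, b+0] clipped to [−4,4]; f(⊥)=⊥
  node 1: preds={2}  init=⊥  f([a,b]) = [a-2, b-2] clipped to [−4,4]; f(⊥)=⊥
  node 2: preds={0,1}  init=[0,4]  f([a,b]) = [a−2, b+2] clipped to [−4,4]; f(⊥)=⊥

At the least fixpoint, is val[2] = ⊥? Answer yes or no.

no

Worklist (5 pops):
  #1 pop 0: in=⊥ → [1,2] (no change)
  #2 pop 1: in=[0,4] → [-2,2] (was ⊥); enqueue []
  #3 pop 2: in=[-2,2] → [-4,4] (was [0,4]); enqueue [1]
  #4 pop 1: in=[-4,4] → [-4,2] (was [-2,2]); enqueue [2]
  #5 pop 2: in=[-4,2] → [-4,4] (no change)

Fixpoint:
  val[0] = [1,2]
  val[1] = [-4,2]
  val[2] = [-4,4]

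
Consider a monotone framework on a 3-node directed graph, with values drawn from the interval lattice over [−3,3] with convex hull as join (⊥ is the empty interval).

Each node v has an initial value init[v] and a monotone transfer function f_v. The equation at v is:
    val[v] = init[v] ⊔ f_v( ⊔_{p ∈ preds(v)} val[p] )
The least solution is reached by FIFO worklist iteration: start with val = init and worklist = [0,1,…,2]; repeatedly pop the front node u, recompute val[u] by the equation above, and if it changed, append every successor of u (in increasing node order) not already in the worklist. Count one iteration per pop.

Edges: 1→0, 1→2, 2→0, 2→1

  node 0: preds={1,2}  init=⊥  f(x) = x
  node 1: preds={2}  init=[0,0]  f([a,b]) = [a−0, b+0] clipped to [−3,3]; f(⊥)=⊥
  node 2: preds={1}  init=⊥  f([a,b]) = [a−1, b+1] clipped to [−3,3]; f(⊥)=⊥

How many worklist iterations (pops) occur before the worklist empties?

15

Worklist (15 pops):
  #1 pop 0: in=[0,0] → [0,0] (was ⊥); enqueue []
  #2 pop 1: in=⊥ → [0,0] (no change)
  #3 pop 2: in=[0,0] → [-1,1] (was ⊥); enqueue [0,1]
  #4 pop 0: in=[-1,1] → [-1,1] (was [0,0]); enqueue []
  #5 pop 1: in=[-1,1] → [-1,1] (was [0,0]); enqueue [0,2]
  #6 pop 0: in=[-1,1] → [-1,1] (no change)
  #7 pop 2: in=[-1,1] → [-2,2] (was [-1,1]); enqueue [0,1]
  #8 pop 0: in=[-2,2] → [-2,2] (was [-1,1]); enqueue []
  #9 pop 1: in=[-2,2] → [-2,2] (was [-1,1]); enqueue [0,2]
  #10 pop 0: in=[-2,2] → [-2,2] (no change)
  #11 pop 2: in=[-2,2] → [-3,3] (was [-2,2]); enqueue [0,1]
  #12 pop 0: in=[-3,3] → [-3,3] (was [-2,2]); enqueue []
  #13 pop 1: in=[-3,3] → [-3,3] (was [-2,2]); enqueue [0,2]
  #14 pop 0: in=[-3,3] → [-3,3] (no change)
  #15 pop 2: in=[-3,3] → [-3,3] (no change)

Fixpoint:
  val[0] = [-3,3]
  val[1] = [-3,3]
  val[2] = [-3,3]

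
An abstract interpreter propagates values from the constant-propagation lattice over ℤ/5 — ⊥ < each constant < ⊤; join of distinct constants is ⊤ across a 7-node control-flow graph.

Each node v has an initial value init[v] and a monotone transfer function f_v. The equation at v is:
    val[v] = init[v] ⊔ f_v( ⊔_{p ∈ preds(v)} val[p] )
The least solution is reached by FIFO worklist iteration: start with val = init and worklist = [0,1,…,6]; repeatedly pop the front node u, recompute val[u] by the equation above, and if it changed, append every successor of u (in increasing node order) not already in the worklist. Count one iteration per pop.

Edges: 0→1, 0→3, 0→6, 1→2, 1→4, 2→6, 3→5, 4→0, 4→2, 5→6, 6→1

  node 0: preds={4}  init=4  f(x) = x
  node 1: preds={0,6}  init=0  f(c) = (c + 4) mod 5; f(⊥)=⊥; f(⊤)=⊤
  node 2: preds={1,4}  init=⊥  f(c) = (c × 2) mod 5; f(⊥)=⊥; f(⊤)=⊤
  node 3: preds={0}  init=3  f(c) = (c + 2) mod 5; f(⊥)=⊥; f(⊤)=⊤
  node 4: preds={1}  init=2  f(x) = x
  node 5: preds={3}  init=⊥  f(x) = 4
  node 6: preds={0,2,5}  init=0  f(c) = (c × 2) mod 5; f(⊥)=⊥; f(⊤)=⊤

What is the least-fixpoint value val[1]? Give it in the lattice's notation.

Iteration log — 10 steps:
  step 1. node 0  ⊔preds=2  new=⊤  old=4  +wl: 
  step 2. node 1  ⊔preds=⊤  new=⊤  old=0  +wl: 
  step 3. node 2  ⊔preds=⊤  new=⊤  old=⊥  +wl: 
  step 4. node 3  ⊔preds=⊤  new=⊤  old=3  +wl: 
  step 5. node 4  ⊔preds=⊤  new=⊤  old=2  +wl: 0,2
  step 6. node 5  ⊔preds=⊤  new=4  old=⊥  +wl: 
  step 7. node 6  ⊔preds=⊤  new=⊤  old=0  +wl: 1
  step 8. node 0  ⊔preds=⊤  new=⊤  stable
  step 9. node 2  ⊔preds=⊤  new=⊤  stable
  step 10. node 1  ⊔preds=⊤  new=⊤  stable

Least fixpoint reached:
  node 0: ⊤
  node 1: ⊤
  node 2: ⊤
  node 3: ⊤
  node 4: ⊤
  node 5: 4
  node 6: ⊤

⊤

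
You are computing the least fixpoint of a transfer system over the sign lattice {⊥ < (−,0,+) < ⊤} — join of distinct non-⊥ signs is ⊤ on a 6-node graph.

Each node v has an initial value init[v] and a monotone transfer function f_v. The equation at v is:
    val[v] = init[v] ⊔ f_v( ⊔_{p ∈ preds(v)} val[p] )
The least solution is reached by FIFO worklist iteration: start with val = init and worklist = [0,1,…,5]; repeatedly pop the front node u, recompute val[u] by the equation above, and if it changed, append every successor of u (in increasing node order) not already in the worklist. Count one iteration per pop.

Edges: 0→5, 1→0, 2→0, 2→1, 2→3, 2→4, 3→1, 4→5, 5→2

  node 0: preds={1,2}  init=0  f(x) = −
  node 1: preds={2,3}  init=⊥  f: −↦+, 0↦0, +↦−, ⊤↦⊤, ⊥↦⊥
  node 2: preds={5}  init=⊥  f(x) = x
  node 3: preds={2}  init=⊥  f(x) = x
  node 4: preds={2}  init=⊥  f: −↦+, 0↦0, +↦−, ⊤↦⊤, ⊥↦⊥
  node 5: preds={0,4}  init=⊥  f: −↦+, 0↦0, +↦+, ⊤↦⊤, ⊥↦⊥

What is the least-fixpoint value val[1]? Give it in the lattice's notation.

⊤

Trace (14 dequeues):
  [1] u=0 | in ⊥ | out ⊤ | prev 0 | push {}
  [2] u=1 | in ⊥ | out ⊥ | ==
  [3] u=2 | in ⊥ | out ⊥ | ==
  [4] u=3 | in ⊥ | out ⊥ | ==
  [5] u=4 | in ⊥ | out ⊥ | ==
  [6] u=5 | in ⊤ | out ⊤ | prev ⊥ | push {2}
  [7] u=2 | in ⊤ | out ⊤ | prev ⊥ | push {0,1,3,4}
  [8] u=0 | in ⊤ | out ⊤ | ==
  [9] u=1 | in ⊤ | out ⊤ | prev ⊥ | push {0}
  [10] u=3 | in ⊤ | out ⊤ | prev ⊥ | push {1}
  [11] u=4 | in ⊤ | out ⊤ | prev ⊥ | push {5}
  [12] u=0 | in ⊤ | out ⊤ | ==
  [13] u=1 | in ⊤ | out ⊤ | ==
  [14] u=5 | in ⊤ | out ⊤ | ==

Converged values:
  [0] ⊤
  [1] ⊤
  [2] ⊤
  [3] ⊤
  [4] ⊤
  [5] ⊤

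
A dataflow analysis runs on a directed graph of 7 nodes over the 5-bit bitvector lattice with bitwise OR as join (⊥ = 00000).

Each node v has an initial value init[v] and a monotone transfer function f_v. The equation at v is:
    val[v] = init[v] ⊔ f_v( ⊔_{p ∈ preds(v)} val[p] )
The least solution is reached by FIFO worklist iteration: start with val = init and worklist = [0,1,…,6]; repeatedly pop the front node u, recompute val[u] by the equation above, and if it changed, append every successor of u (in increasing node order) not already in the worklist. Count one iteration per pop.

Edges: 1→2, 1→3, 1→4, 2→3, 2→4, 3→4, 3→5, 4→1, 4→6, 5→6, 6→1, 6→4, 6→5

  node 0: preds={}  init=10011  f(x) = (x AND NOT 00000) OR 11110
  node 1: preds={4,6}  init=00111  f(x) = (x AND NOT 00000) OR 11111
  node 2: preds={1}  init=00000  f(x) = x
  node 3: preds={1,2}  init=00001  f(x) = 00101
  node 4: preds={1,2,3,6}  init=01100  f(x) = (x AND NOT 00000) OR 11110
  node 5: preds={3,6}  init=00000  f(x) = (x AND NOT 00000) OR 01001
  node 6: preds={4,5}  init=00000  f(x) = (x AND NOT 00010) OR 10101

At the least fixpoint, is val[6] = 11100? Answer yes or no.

Iteration log — 11 steps:
  step 1. node 0  ⊔preds=00000  new=11111  old=10011  +wl: 
  step 2. node 1  ⊔preds=01100  new=11111  old=00111  +wl: 
  step 3. node 2  ⊔preds=11111  new=11111  old=00000  +wl: 
  step 4. node 3  ⊔preds=11111  new=00101  old=00001  +wl: 
  step 5. node 4  ⊔preds=11111  new=11111  old=01100  +wl: 1
  step 6. node 5  ⊔preds=00101  new=01101  old=00000  +wl: 
  step 7. node 6  ⊔preds=11111  new=11101  old=00000  +wl: 4,5
  step 8. node 1  ⊔preds=11111  new=11111  stable
  step 9. node 4  ⊔preds=11111  new=11111  stable
  step 10. node 5  ⊔preds=11101  new=11101  old=01101  +wl: 6
  step 11. node 6  ⊔preds=11111  new=11101  stable

Least fixpoint reached:
  node 0: 11111
  node 1: 11111
  node 2: 11111
  node 3: 00101
  node 4: 11111
  node 5: 11101
  node 6: 11101

no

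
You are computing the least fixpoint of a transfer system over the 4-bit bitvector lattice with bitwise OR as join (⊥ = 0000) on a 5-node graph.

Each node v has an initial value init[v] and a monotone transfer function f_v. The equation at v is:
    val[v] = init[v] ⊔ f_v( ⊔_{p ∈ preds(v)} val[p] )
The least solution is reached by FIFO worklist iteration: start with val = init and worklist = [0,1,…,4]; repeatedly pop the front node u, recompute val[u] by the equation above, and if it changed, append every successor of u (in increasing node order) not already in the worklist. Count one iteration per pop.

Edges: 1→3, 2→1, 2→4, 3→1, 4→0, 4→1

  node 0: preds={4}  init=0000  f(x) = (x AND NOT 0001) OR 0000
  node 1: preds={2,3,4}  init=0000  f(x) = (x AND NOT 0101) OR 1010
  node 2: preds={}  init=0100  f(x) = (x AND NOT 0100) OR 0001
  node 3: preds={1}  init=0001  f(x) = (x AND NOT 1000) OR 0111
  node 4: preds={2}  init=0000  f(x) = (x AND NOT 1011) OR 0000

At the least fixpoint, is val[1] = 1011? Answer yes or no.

Iteration log — 7 steps:
  step 1. node 0  ⊔preds=0000  new=0000  stable
  step 2. node 1  ⊔preds=0101  new=1010  old=0000  +wl: 
  step 3. node 2  ⊔preds=0000  new=0101  old=0100  +wl: 1
  step 4. node 3  ⊔preds=1010  new=0111  old=0001  +wl: 
  step 5. node 4  ⊔preds=0101  new=0100  old=0000  +wl: 0
  step 6. node 1  ⊔preds=0111  new=1010  stable
  step 7. node 0  ⊔preds=0100  new=0100  old=0000  +wl: 

Least fixpoint reached:
  node 0: 0100
  node 1: 1010
  node 2: 0101
  node 3: 0111
  node 4: 0100

no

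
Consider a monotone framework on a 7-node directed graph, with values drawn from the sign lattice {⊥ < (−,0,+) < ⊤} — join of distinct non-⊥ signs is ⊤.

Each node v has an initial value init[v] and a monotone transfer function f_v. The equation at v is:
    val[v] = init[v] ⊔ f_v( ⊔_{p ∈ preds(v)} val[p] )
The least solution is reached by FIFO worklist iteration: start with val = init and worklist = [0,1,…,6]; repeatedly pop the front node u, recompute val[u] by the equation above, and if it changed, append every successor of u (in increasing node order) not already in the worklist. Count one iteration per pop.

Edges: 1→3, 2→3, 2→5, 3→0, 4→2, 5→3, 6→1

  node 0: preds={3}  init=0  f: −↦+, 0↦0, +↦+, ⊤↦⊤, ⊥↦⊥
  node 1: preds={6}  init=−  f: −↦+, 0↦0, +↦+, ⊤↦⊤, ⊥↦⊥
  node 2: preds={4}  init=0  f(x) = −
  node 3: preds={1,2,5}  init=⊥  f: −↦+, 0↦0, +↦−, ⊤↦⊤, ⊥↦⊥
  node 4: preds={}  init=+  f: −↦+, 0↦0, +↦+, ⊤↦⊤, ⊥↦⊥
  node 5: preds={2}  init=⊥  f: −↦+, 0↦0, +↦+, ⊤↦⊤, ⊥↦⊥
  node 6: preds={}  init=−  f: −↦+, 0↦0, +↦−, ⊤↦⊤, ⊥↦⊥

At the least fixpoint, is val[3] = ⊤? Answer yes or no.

yes

Trace (9 dequeues):
  [1] u=0 | in ⊥ | out 0 | ==
  [2] u=1 | in − | out ⊤ | prev − | push {}
  [3] u=2 | in + | out ⊤ | prev 0 | push {}
  [4] u=3 | in ⊤ | out ⊤ | prev ⊥ | push {0}
  [5] u=4 | in ⊥ | out + | ==
  [6] u=5 | in ⊤ | out ⊤ | prev ⊥ | push {3}
  [7] u=6 | in ⊥ | out − | ==
  [8] u=0 | in ⊤ | out ⊤ | prev 0 | push {}
  [9] u=3 | in ⊤ | out ⊤ | ==

Converged values:
  [0] ⊤
  [1] ⊤
  [2] ⊤
  [3] ⊤
  [4] +
  [5] ⊤
  [6] −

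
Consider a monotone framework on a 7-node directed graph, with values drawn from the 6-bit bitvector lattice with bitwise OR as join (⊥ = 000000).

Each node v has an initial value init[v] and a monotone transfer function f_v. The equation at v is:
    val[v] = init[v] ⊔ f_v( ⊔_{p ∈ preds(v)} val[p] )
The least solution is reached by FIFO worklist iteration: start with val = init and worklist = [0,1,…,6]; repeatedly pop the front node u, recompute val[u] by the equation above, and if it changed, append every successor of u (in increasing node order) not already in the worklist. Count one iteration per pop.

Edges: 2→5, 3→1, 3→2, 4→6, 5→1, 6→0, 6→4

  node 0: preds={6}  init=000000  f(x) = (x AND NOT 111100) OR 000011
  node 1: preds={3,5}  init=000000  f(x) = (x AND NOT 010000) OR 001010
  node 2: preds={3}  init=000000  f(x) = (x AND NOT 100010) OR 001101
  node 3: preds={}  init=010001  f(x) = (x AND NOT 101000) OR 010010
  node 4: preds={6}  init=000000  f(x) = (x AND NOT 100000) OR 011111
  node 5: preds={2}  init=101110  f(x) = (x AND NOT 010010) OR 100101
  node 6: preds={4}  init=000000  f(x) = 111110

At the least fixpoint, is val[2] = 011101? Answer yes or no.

yes

Trace (11 dequeues):
  [1] u=0 | in 000000 | out 000011 | prev 000000 | push {}
  [2] u=1 | in 111111 | out 101111 | prev 000000 | push {}
  [3] u=2 | in 010001 | out 011101 | prev 000000 | push {}
  [4] u=3 | in 000000 | out 010011 | prev 010001 | push {1,2}
  [5] u=4 | in 000000 | out 011111 | prev 000000 | push {}
  [6] u=5 | in 011101 | out 101111 | prev 101110 | push {}
  [7] u=6 | in 011111 | out 111110 | prev 000000 | push {0,4}
  [8] u=1 | in 111111 | out 101111 | ==
  [9] u=2 | in 010011 | out 011101 | ==
  [10] u=0 | in 111110 | out 000011 | ==
  [11] u=4 | in 111110 | out 011111 | ==

Converged values:
  [0] 000011
  [1] 101111
  [2] 011101
  [3] 010011
  [4] 011111
  [5] 101111
  [6] 111110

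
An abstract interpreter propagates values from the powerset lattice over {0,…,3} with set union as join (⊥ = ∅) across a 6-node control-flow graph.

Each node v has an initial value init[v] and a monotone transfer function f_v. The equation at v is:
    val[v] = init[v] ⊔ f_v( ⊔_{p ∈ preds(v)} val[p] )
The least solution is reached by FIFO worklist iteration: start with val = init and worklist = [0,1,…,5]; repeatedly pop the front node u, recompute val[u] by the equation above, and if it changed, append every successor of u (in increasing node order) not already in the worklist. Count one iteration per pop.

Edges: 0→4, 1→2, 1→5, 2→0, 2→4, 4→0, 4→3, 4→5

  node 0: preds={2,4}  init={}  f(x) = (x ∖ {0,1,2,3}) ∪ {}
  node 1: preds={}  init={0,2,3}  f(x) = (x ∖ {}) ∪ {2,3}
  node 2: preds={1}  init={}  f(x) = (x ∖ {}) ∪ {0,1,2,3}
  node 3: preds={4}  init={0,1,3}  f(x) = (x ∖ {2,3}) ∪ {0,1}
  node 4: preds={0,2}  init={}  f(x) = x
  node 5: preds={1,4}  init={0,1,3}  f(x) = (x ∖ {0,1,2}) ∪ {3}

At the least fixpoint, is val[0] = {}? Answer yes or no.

Trace (8 dequeues):
  [1] u=0 | in {} | out {} | ==
  [2] u=1 | in {} | out {0,2,3} | ==
  [3] u=2 | in {0,2,3} | out {0,1,2,3} | prev {} | push {0}
  [4] u=3 | in {} | out {0,1,3} | ==
  [5] u=4 | in {0,1,2,3} | out {0,1,2,3} | prev {} | push {3}
  [6] u=5 | in {0,1,2,3} | out {0,1,3} | ==
  [7] u=0 | in {0,1,2,3} | out {} | ==
  [8] u=3 | in {0,1,2,3} | out {0,1,3} | ==

Converged values:
  [0] {}
  [1] {0,2,3}
  [2] {0,1,2,3}
  [3] {0,1,3}
  [4] {0,1,2,3}
  [5] {0,1,3}

yes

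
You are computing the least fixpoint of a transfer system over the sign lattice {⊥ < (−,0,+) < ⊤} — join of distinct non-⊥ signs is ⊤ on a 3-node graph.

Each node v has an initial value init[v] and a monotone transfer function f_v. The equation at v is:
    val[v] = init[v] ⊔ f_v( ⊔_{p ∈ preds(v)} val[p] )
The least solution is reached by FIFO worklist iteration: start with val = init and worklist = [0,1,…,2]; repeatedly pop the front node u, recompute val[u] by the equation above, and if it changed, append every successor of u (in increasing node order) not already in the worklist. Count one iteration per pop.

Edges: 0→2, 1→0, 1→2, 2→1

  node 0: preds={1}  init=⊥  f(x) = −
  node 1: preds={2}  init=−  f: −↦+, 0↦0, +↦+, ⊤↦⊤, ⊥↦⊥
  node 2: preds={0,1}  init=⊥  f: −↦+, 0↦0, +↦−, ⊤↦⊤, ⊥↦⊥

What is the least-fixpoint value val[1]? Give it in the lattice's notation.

Worklist (7 pops):
  #1 pop 0: in=− → − (was ⊥); enqueue []
  #2 pop 1: in=⊥ → − (no change)
  #3 pop 2: in=− → + (was ⊥); enqueue [1]
  #4 pop 1: in=+ → ⊤ (was −); enqueue [0,2]
  #5 pop 0: in=⊤ → − (no change)
  #6 pop 2: in=⊤ → ⊤ (was +); enqueue [1]
  #7 pop 1: in=⊤ → ⊤ (no change)

Fixpoint:
  val[0] = −
  val[1] = ⊤
  val[2] = ⊤

⊤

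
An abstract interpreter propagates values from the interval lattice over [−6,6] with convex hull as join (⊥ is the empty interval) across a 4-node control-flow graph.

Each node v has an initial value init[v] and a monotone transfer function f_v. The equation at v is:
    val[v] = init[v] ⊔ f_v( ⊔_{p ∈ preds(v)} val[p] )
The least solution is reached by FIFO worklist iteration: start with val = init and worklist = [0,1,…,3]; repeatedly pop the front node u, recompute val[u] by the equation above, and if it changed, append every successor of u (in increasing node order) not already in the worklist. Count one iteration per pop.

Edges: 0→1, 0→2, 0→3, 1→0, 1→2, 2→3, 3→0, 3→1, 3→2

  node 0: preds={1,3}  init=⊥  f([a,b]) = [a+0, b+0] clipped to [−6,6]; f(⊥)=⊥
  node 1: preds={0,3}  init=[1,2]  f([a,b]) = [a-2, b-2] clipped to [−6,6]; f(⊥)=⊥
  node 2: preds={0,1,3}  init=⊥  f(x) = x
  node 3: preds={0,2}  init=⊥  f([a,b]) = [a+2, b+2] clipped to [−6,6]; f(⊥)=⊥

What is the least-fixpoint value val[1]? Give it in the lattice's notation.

Trace (20 dequeues):
  [1] u=0 | in [1,2] | out [1,2] | prev ⊥ | push {}
  [2] u=1 | in [1,2] | out [-1,2] | prev [1,2] | push {0}
  [3] u=2 | in [-1,2] | out [-1,2] | prev ⊥ | push {}
  [4] u=3 | in [-1,2] | out [1,4] | prev ⊥ | push {1,2}
  [5] u=0 | in [-1,4] | out [-1,4] | prev [1,2] | push {3}
  [6] u=1 | in [-1,4] | out [-3,2] | prev [-1,2] | push {0}
  [7] u=2 | in [-3,4] | out [-3,4] | prev [-1,2] | push {}
  [8] u=3 | in [-3,4] | out [-1,6] | prev [1,4] | push {1,2}
  [9] u=0 | in [-3,6] | out [-3,6] | prev [-1,4] | push {3}
  [10] u=1 | in [-3,6] | out [-5,4] | prev [-3,2] | push {0}
  [11] u=2 | in [-5,6] | out [-5,6] | prev [-3,4] | push {}
  [12] u=3 | in [-5,6] | out [-3,6] | prev [-1,6] | push {1,2}
  [13] u=0 | in [-5,6] | out [-5,6] | prev [-3,6] | push {3}
  [14] u=1 | in [-5,6] | out [-6,4] | prev [-5,4] | push {0}
  [15] u=2 | in [-6,6] | out [-6,6] | prev [-5,6] | push {}
  [16] u=3 | in [-6,6] | out [-4,6] | prev [-3,6] | push {1,2}
  [17] u=0 | in [-6,6] | out [-6,6] | prev [-5,6] | push {3}
  [18] u=1 | in [-6,6] | out [-6,4] | ==
  [19] u=2 | in [-6,6] | out [-6,6] | ==
  [20] u=3 | in [-6,6] | out [-4,6] | ==

Converged values:
  [0] [-6,6]
  [1] [-6,4]
  [2] [-6,6]
  [3] [-4,6]

[-6,4]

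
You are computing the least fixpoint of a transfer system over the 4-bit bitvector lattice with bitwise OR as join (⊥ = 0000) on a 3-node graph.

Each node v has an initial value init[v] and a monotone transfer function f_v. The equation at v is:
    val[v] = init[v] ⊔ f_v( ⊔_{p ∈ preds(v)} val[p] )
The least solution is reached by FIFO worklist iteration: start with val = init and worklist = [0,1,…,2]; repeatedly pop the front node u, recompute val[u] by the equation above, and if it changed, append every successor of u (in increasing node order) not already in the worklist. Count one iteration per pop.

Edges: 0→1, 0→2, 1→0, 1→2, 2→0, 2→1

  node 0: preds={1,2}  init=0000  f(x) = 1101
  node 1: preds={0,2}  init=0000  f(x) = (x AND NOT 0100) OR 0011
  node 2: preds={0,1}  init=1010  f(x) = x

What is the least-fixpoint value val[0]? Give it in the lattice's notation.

Worklist (5 pops):
  #1 pop 0: in=1010 → 1101 (was 0000); enqueue []
  #2 pop 1: in=1111 → 1011 (was 0000); enqueue [0]
  #3 pop 2: in=1111 → 1111 (was 1010); enqueue [1]
  #4 pop 0: in=1111 → 1101 (no change)
  #5 pop 1: in=1111 → 1011 (no change)

Fixpoint:
  val[0] = 1101
  val[1] = 1011
  val[2] = 1111

1101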